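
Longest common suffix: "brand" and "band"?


Word 1: "brand"
Word 2: "band"
Comparing from end:
  Pos -1: 'd' == 'd'
  Pos -2: 'n' == 'n'
  Pos -3: 'a' == 'a'
  Pos -4: 'r' != 'b' (stop)
LCS = "and" (length 3)


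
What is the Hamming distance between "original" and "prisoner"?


Comparing character by character (same length = 8):
  Pos 0: 'o' vs 'p' !=
  Pos 1: 'r' vs 'r' =
  Pos 2: 'i' vs 'i' =
  Pos 3: 'g' vs 's' !=
  Pos 4: 'i' vs 'o' !=
  Pos 5: 'n' vs 'n' =
  Pos 6: 'a' vs 'e' !=
  Pos 7: 'l' vs 'r' !=
Hamming distance = 5


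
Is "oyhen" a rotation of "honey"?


Word: "honey", Candidate: "oyhen"
Method: check if candidate is substring of word+word
"honeyhoney" contains "oyhen"? No
Is rotation = No


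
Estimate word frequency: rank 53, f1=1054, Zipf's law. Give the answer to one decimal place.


Zipf's law: f(r) = f(1) / r
f(1) = 1054
f(53) = 1054 / 53
= 19.9 occurrences


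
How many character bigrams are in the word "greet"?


Word: "greet" (length 5)
Number of 2-grams = length - 2 + 1 = 5 - 2 + 1
= 4


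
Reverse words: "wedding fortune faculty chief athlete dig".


Original: "wedding fortune faculty chief athlete dig"
Words (1..n): wedding | fortune | faculty | chief | athlete | dig
Reversed (n..1): dig | athlete | chief | faculty | fortune | wedding
Result = "dig athlete chief faculty fortune wedding"


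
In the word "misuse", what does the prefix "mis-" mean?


Prefix: mis-
Example: misuse (mis- + use)
Meaning = wrongly


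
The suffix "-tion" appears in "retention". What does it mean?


Suffix: -tion
As in: retention -> retain + -tion, with a spelling change
Meaning = act or process


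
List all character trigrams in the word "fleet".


Word: "fleet" (length 5)
Number of trigrams = 5 - 3 + 1 = 3
  Position 0: "fle"
  Position 1: "lee"
  Position 2: "eet"
Trigrams = "fle", "lee", "eet"


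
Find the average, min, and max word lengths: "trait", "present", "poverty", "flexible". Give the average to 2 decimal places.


Lengths: "trait"=5, "present"=7, "poverty"=7, "flexible"=8
Sum = 27, Count = 4
Average = 27/4 = 6.75
= avg=6.75, min=5, max=8


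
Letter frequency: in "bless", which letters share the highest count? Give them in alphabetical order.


Word: "bless"
Letter counts:
  'b': 1
  'e': 1
  'l': 1
  's': 2
Maximum count = 2
Most frequent = 's' (2 times each)


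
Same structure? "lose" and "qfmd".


Pattern of "lose": [0, 1, 2, 3]
Pattern of "qfmd": [0, 1, 2, 3]
Patterns match
Same pattern = Yes


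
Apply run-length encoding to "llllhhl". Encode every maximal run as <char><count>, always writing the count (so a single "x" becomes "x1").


String: "llllhhl"
Scanning for consecutive runs:
  'l' x 4
  'h' x 2
  'l' x 1
RLE = "l4h2l1"


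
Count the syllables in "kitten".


Word: "kitten"
Syllable breakdown: kit | ten
Counting: 2 parts
= 2 syllables


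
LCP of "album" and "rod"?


Word 1: "album"
Word 2: "rod"
Comparing from start:
  Pos 0: 'a' != 'r' (stop)
LCP = "" (length 0)


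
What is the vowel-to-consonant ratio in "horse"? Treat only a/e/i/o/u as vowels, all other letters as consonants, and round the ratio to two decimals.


Word: "horse"
Vowels (a,e,i,o,u): 2
Consonants: 3
Ratio = 2/3
= 0.67


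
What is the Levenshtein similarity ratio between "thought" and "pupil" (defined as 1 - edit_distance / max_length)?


Word 1: "thought" (length 7)
Word 2: "pupil" (length 5)
One optimal edit sequence:
  1. delete 't'  (+1)
  2. delete 'h'  (+1)
  3. substitute 'o' -> 'p'  (+1)
  4. keep 'u'
  5. substitute 'g' -> 'p'  (+1)
  6. substitute 'h' -> 'i'  (+1)
  7. substitute 't' -> 'l'  (+1)
Edit distance = 6
Max length = max(7, 5) = 7
Similarity = 1 - 6/7
= 0.1429


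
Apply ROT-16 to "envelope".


Word: "envelope"
Shift: 16
Each letter → (letter + shift) mod 26:
  'e' (4) + 16 = 20 → 'u'
  'n' (13) + 16 = 3 → 'd'
  'v' (21) + 16 = 11 → 'l'
  'e' (4) + 16 = 20 → 'u'
  'l' (11) + 16 = 1 → 'b'
  'o' (14) + 16 = 4 → 'e'
  'p' (15) + 16 = 5 → 'f'
  'e' (4) + 16 = 20 → 'u'
Result = "udlubefu"


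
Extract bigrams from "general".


Word: "general" (length 7)
Number of bigrams = 7 - 2 + 1 = 6
  Position 0: "ge"
  Position 1: "en"
  Position 2: "ne"
  Position 3: "er"
  Position 4: "ra"
  Position 5: "al"
Bigrams = "ge", "en", "ne", "er", "ra", "al"


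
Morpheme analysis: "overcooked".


Word: "overcooked"
Morphemes: over- + cook + -ed
Each morpheme carries meaning
= 3 morphemes


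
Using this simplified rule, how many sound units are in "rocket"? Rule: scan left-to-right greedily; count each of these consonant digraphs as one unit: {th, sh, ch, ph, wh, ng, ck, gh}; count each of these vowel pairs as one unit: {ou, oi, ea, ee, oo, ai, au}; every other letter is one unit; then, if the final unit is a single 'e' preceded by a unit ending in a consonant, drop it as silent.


Word: "rocket" (6 letters)
Left-to-right scan:
  (1) 'r' (letter)
  (2) 'o' (letter)
  (3) 'ck' (digraph)
  (4) 'e' (letter)
  (5) 't' (letter)
Units from scan: 5
Sound units = 5 units


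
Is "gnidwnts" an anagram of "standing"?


Word 1: "standing" → sorted: adginnst
Word 2: "gnidwnts" → sorted: dginnstw
Same letters? adginnst != dginnstw
Anagram = No


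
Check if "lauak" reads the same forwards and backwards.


Word: "lauak"
Reversed: "kaual"
Forward == Backward? lauak != kaual
Palindrome = No


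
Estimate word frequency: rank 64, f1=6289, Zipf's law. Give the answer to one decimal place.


Zipf's law: f(r) = f(1) / r
f(1) = 6289
f(64) = 6289 / 64
= 98.3 occurrences


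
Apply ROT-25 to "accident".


Word: "accident"
Shift: 25
Each letter → (letter + shift) mod 26:
  'a' (0) + 25 = 25 → 'z'
  'c' (2) + 25 = 1 → 'b'
  'c' (2) + 25 = 1 → 'b'
  'i' (8) + 25 = 7 → 'h'
  'd' (3) + 25 = 2 → 'c'
  'e' (4) + 25 = 3 → 'd'
  'n' (13) + 25 = 12 → 'm'
  't' (19) + 25 = 18 → 's'
Result = "zbbhcdms"


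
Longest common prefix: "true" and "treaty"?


Word 1: "true"
Word 2: "treaty"
Comparing from start:
  Pos 0: 't' == 't'
  Pos 1: 'r' == 'r'
  Pos 2: 'u' != 'e' (stop)
LCP = "tr" (length 2)


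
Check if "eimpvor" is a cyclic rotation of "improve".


Word: "improve", Candidate: "eimpvor"
Method: check if candidate is substring of word+word
"improveimprove" contains "eimpvor"? No
Is rotation = No


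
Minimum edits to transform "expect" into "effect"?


Word 1: "expect" (length 6)
Word 2: "effect" (length 6)
One optimal edit sequence (insert/delete/substitute each cost 1):
  1. keep 'e'
  2. substitute 'x' -> 'f'  (+1)
  3. substitute 'p' -> 'f'  (+1)
  4. keep 'e'
  5. keep 'c'
  6. keep 't'
Total edit operations: 2
Edit distance = 2


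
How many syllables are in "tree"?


Word: "tree"
Syllable breakdown: tree
Counting: 1 part
= 1 syllable


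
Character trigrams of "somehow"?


Word: "somehow" (length 7)
Number of trigrams = 7 - 3 + 1 = 5
  Position 0: "som"
  Position 1: "ome"
  Position 2: "meh"
  Position 3: "eho"
  Position 4: "how"
Trigrams = "som", "ome", "meh", "eho", "how"


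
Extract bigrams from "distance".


Word: "distance" (length 8)
Number of bigrams = 8 - 2 + 1 = 7
  Position 0: "di"
  Position 1: "is"
  Position 2: "st"
  Position 3: "ta"
  Position 4: "an"
  Position 5: "nc"
  Position 6: "ce"
Bigrams = "di", "is", "st", "ta", "an", "nc", "ce"


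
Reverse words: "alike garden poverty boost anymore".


Original: "alike garden poverty boost anymore"
Words (1..n): alike | garden | poverty | boost | anymore
Reversed (n..1): anymore | boost | poverty | garden | alike
Result = "anymore boost poverty garden alike"


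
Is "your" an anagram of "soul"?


Word 1: "soul" → sorted: losu
Word 2: "your" → sorted: oruy
Same letters? losu != oruy
Anagram = No


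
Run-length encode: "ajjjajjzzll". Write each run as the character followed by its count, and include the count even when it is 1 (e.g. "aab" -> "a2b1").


String: "ajjjajjzzll"
Scanning for consecutive runs:
  'a' x 1
  'j' x 3
  'a' x 1
  'j' x 2
  'z' x 2
  'l' x 2
RLE = "a1j3a1j2z2l2"


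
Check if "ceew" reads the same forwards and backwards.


Word: "ceew"
Reversed: "weec"
Forward == Backward? ceew != weec
Palindrome = No


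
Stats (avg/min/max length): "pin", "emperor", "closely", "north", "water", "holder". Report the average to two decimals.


Lengths: "pin"=3, "emperor"=7, "closely"=7, "north"=5, "water"=5, "holder"=6
Sum = 33, Count = 6
Average = 33/6 = 5.50
= avg=5.50, min=3, max=7


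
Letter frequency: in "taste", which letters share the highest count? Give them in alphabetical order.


Word: "taste"
Letter counts:
  'a': 1
  'e': 1
  's': 1
  't': 2
Maximum count = 2
Most frequent = 't' (2 times each)


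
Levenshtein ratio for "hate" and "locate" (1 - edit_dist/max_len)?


Word 1: "hate" (length 4)
Word 2: "locate" (length 6)
One optimal edit sequence:
  1. insert 'l'  (+1)
  2. insert 'o'  (+1)
  3. substitute 'h' -> 'c'  (+1)
  4. keep 'a'
  5. keep 't'
  6. keep 'e'
Edit distance = 3
Max length = max(4, 6) = 6
Similarity = 1 - 3/6
= 0.5000


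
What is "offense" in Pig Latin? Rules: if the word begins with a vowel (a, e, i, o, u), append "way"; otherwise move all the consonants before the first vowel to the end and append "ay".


Word: "offense"
Starts with vowel → add 'way'
Pig Latin = "offenseway"


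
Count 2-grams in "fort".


Word: "fort" (length 4)
Number of 2-grams = length - 2 + 1 = 4 - 2 + 1
= 3


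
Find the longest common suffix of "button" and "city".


Word 1: "button"
Word 2: "city"
Comparing from end:
  Pos -1: 'n' != 'y' (stop)
LCS = "" (length 0)


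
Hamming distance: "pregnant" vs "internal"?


Comparing character by character (same length = 8):
  Pos 0: 'p' vs 'i' !=
  Pos 1: 'r' vs 'n' !=
  Pos 2: 'e' vs 't' !=
  Pos 3: 'g' vs 'e' !=
  Pos 4: 'n' vs 'r' !=
  Pos 5: 'a' vs 'n' !=
  Pos 6: 'n' vs 'a' !=
  Pos 7: 't' vs 'l' !=
Hamming distance = 8


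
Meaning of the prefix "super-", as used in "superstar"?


Prefix: super-
As in: superstar -> super- + star
Meaning = above / beyond


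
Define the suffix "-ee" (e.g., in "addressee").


Suffix: -ee
As in: addressee -> address + -ee
Meaning = one who receives


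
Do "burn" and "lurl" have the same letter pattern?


Pattern of "burn": [0, 1, 2, 3]
Pattern of "lurl": [0, 1, 2, 0]
Patterns do not match
Same pattern = No


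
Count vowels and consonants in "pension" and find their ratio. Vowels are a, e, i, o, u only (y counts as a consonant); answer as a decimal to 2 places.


Word: "pension"
Vowels (a,e,i,o,u): 3
Consonants: 4
Ratio = 3/4
= 0.75


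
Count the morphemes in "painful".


Word: "painful"
Morphemes: pain + -ful
Each morpheme carries meaning
= 2 morphemes


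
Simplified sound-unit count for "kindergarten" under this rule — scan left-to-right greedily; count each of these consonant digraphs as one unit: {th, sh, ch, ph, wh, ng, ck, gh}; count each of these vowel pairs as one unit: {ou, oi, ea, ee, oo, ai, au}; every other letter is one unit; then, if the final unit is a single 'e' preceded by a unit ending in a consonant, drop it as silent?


Word: "kindergarten" (12 letters)
Left-to-right scan:
  1. 'k' (letter)
  2. 'i' (letter)
  3. 'n' (letter)
  4. 'd' (letter)
  5. 'e' (letter)
  6. 'r' (letter)
  7. 'g' (letter)
  8. 'a' (letter)
  9. 'r' (letter)
  10. 't' (letter)
  11. 'e' (letter)
  12. 'n' (letter)
Units from scan: 12
Sound units = 12 units


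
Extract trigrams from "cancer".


Word: "cancer" (length 6)
Number of trigrams = 6 - 3 + 1 = 4
  Position 0: "can"
  Position 1: "anc"
  Position 2: "nce"
  Position 3: "cer"
Trigrams = "can", "anc", "nce", "cer"


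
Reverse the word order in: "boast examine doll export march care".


Original: "boast examine doll export march care"
Words (1..n): boast | examine | doll | export | march | care
Reversed (n..1): care | march | export | doll | examine | boast
Result = "care march export doll examine boast"


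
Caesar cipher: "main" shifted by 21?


Word: "main"
Shift: 21
Each letter → (letter + shift) mod 26:
  'm' (12) + 21 = 7 → 'h'
  'a' (0) + 21 = 21 → 'v'
  'i' (8) + 21 = 3 → 'd'
  'n' (13) + 21 = 8 → 'i'
Result = "hvdi"


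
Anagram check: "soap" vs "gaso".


Word 1: "soap" → sorted: aops
Word 2: "gaso" → sorted: agos
Same letters? aops != agos
Anagram = No


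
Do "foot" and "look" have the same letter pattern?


Pattern of "foot": [0, 1, 1, 2]
Pattern of "look": [0, 1, 1, 2]
Patterns match
Same pattern = Yes


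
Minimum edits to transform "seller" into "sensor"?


Word 1: "seller" (length 6)
Word 2: "sensor" (length 6)
One optimal edit sequence (insert/delete/substitute each cost 1):
  1. keep 's'
  2. keep 'e'
  3. substitute 'l' -> 'n'  (+1)
  4. substitute 'l' -> 's'  (+1)
  5. substitute 'e' -> 'o'  (+1)
  6. keep 'r'
Total edit operations: 3
Edit distance = 3


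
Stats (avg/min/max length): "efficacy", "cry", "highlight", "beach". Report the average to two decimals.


Lengths: "efficacy"=8, "cry"=3, "highlight"=9, "beach"=5
Sum = 25, Count = 4
Average = 25/4 = 6.25
= avg=6.25, min=3, max=9


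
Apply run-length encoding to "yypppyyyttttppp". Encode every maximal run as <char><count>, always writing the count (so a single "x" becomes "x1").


String: "yypppyyyttttppp"
Scanning for consecutive runs:
  'y' x 2
  'p' x 3
  'y' x 3
  't' x 4
  'p' x 3
RLE = "y2p3y3t4p3"


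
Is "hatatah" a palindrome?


Word: "hatatah"
Reversed: "hatatah"
Forward == Backward? hatatah == hatatah
Palindrome = Yes


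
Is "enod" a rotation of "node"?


Word: "node", Candidate: "enod"
Method: check if candidate is substring of word+word
"nodenode" contains "enod"? Yes
Is rotation = Yes


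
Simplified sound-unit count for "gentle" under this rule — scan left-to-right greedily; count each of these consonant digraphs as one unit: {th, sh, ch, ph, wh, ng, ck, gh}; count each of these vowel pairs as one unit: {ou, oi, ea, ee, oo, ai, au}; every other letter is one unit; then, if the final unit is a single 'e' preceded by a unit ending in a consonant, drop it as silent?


Word: "gentle" (6 letters)
Left-to-right scan:
  1. 'g' (letter)
  2. 'e' (letter)
  3. 'n' (letter)
  4. 't' (letter)
  5. 'l' (letter)
  6. 'e' (letter)
Units from scan: 6
Final unit is 'e' after a consonant -> drop as silent (-1)
Sound units = 5 units


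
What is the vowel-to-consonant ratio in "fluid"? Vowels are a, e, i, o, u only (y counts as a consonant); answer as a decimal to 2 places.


Word: "fluid"
Vowels (a,e,i,o,u): 2
Consonants: 3
Ratio = 2/3
= 0.67


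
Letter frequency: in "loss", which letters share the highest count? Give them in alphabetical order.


Word: "loss"
Letter counts:
  'l': 1
  'o': 1
  's': 2
Maximum count = 2
Most frequent = 's' (2 times each)


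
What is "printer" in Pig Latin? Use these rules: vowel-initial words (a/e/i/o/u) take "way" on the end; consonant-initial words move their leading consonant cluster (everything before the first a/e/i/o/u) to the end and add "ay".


Word: "printer"
Starts with consonant(s) → move to end, add 'ay'
Consonant cluster: "pr"
Pig Latin = "interpray"


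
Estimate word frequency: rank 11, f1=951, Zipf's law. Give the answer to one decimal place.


Zipf's law: f(r) = f(1) / r
f(1) = 951
f(11) = 951 / 11
= 86.5 occurrences


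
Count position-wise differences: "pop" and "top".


Comparing character by character (same length = 3):
  Pos 0: 'p' vs 't' !=
  Pos 1: 'o' vs 'o' =
  Pos 2: 'p' vs 'p' =
Hamming distance = 1


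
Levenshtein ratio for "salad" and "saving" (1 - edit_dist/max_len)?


Word 1: "salad" (length 5)
Word 2: "saving" (length 6)
One optimal edit sequence:
  1. keep 's'
  2. keep 'a'
  3. insert 'v'  (+1)
  4. substitute 'l' -> 'i'  (+1)
  5. substitute 'a' -> 'n'  (+1)
  6. substitute 'd' -> 'g'  (+1)
Edit distance = 4
Max length = max(5, 6) = 6
Similarity = 1 - 4/6
= 0.3333


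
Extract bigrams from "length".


Word: "length" (length 6)
Number of bigrams = 6 - 2 + 1 = 5
  Position 0: "le"
  Position 1: "en"
  Position 2: "ng"
  Position 3: "gt"
  Position 4: "th"
Bigrams = "le", "en", "ng", "gt", "th"


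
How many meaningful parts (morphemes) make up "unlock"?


Word: "unlock"
Morphemes: un- + lock
Each morpheme carries meaning
= 2 morphemes


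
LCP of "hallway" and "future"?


Word 1: "hallway"
Word 2: "future"
Comparing from start:
  Pos 0: 'h' != 'f' (stop)
LCP = "" (length 0)


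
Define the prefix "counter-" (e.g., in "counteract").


Prefix: counter-
Example: counteract = counter- + act
Meaning = against / opposite


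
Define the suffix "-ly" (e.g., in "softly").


Suffix: -ly
Example: softly (soft + -ly)
Meaning = in a manner


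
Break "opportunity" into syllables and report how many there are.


Word: "opportunity"
Syllable breakdown: op / por / tu / ni / ty
Counting: 5 parts
= 5 syllables


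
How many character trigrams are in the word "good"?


Word: "good" (length 4)
Number of 3-grams = length - 3 + 1 = 4 - 3 + 1
= 2


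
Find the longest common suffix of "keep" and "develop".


Word 1: "keep"
Word 2: "develop"
Comparing from end:
  Pos -1: 'p' == 'p'
  Pos -2: 'e' != 'o' (stop)
LCS = "p" (length 1)


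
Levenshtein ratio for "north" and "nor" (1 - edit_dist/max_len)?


Word 1: "north" (length 5)
Word 2: "nor" (length 3)
One optimal edit sequence:
  1. keep 'n'
  2. keep 'o'
  3. keep 'r'
  4. delete 't'  (+1)
  5. delete 'h'  (+1)
Edit distance = 2
Max length = max(5, 3) = 5
Similarity = 1 - 2/5
= 0.6000


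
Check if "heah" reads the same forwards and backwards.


Word: "heah"
Reversed: "haeh"
Forward == Backward? heah != haeh
Palindrome = No


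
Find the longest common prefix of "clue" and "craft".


Word 1: "clue"
Word 2: "craft"
Comparing from start:
  Pos 0: 'c' == 'c'
  Pos 1: 'l' != 'r' (stop)
LCP = "c" (length 1)


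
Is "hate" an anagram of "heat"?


Word 1: "heat" → sorted: aeht
Word 2: "hate" → sorted: aeht
Same letters? aeht == aeht
Anagram = Yes


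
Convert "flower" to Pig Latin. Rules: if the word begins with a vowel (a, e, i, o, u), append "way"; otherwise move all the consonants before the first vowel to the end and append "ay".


Word: "flower"
Starts with consonant(s) → move to end, add 'ay'
Consonant cluster: "fl"
Pig Latin = "owerflay"


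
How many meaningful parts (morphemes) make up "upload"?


Word: "upload"
Morphemes: up- | load
Each morpheme carries meaning
= 2 morphemes


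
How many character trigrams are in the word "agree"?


Word: "agree" (length 5)
Number of 3-grams = length - 3 + 1 = 5 - 3 + 1
= 3


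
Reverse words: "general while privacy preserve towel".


Original: "general while privacy preserve towel"
Words (1..n): general | while | privacy | preserve | towel
Reversed (n..1): towel | preserve | privacy | while | general
Result = "towel preserve privacy while general"


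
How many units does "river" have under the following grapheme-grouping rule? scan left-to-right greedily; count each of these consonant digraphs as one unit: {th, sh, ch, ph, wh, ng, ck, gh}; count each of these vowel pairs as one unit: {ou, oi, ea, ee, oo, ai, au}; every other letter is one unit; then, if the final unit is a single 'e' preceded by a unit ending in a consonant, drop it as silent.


Word: "river" (5 letters)
Left-to-right scan:
  [1] 'r' (letter)
  [2] 'i' (letter)
  [3] 'v' (letter)
  [4] 'e' (letter)
  [5] 'r' (letter)
Units from scan: 5
Sound units = 5 units


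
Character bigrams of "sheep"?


Word: "sheep" (length 5)
Number of bigrams = 5 - 2 + 1 = 4
  Position 0: "sh"
  Position 1: "he"
  Position 2: "ee"
  Position 3: "ep"
Bigrams = "sh", "he", "ee", "ep"


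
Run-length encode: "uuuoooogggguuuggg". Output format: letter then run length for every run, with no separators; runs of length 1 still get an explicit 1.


String: "uuuoooogggguuuggg"
Scanning for consecutive runs:
  'u' x 3
  'o' x 4
  'g' x 4
  'u' x 3
  'g' x 3
RLE = "u3o4g4u3g3"


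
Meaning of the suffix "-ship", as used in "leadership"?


Suffix: -ship
Example: leadership = leader + -ship
Meaning = state / position


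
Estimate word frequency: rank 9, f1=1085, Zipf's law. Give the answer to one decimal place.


Zipf's law: f(r) = f(1) / r
f(1) = 1085
f(9) = 1085 / 9
= 120.6 occurrences


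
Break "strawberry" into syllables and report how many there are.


Word: "strawberry"
Syllable breakdown: straw · ber · ry
Counting: 3 parts
= 3 syllables


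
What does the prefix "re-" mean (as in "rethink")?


Prefix: re-
Example: rethink (re- + think)
Meaning = again


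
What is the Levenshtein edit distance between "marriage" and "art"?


Word 1: "marriage" (length 8)
Word 2: "art" (length 3)
One optimal edit sequence (insert/delete/substitute each cost 1):
  1. delete 'm'  (+1)
  2. keep 'a'
  3. delete 'r'  (+1)
  4. keep 'r'
  5. delete 'i'  (+1)
  6. delete 'a'  (+1)
  7. delete 'g'  (+1)
  8. substitute 'e' -> 't'  (+1)
Total edit operations: 6
Edit distance = 6


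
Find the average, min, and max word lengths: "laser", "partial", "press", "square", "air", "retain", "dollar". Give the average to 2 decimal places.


Lengths: "laser"=5, "partial"=7, "press"=5, "square"=6, "air"=3, "retain"=6, "dollar"=6
Sum = 38, Count = 7
Average = 38/7 = 5.43
= avg=5.43, min=3, max=7


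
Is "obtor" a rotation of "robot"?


Word: "robot", Candidate: "obtor"
Method: check if candidate is substring of word+word
"robotrobot" contains "obtor"? No
Is rotation = No


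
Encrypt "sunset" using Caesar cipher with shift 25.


Word: "sunset"
Shift: 25
Each letter → (letter + shift) mod 26:
  's' (18) + 25 = 17 → 'r'
  'u' (20) + 25 = 19 → 't'
  'n' (13) + 25 = 12 → 'm'
  's' (18) + 25 = 17 → 'r'
  'e' (4) + 25 = 3 → 'd'
  't' (19) + 25 = 18 → 's'
Result = "rtmrds"


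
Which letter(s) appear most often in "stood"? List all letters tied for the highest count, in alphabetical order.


Word: "stood"
Letter counts:
  'd': 1
  'o': 2
  's': 1
  't': 1
Maximum count = 2
Most frequent = 'o' (2 times each)


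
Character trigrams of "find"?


Word: "find" (length 4)
Number of trigrams = 4 - 3 + 1 = 2
  Position 0: "fin"
  Position 1: "ind"
Trigrams = "fin", "ind"


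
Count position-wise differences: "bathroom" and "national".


Comparing character by character (same length = 8):
  Pos 0: 'b' vs 'n' !=
  Pos 1: 'a' vs 'a' =
  Pos 2: 't' vs 't' =
  Pos 3: 'h' vs 'i' !=
  Pos 4: 'r' vs 'o' !=
  Pos 5: 'o' vs 'n' !=
  Pos 6: 'o' vs 'a' !=
  Pos 7: 'm' vs 'l' !=
Hamming distance = 6


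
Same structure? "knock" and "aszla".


Pattern of "knock": [0, 1, 2, 3, 0]
Pattern of "aszla": [0, 1, 2, 3, 0]
Patterns match
Same pattern = Yes


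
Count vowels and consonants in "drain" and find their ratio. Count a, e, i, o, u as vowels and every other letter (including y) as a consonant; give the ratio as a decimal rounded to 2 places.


Word: "drain"
Vowels (a,e,i,o,u): 2
Consonants: 3
Ratio = 2/3
= 0.67


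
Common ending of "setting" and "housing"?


Word 1: "setting"
Word 2: "housing"
Comparing from end:
  Pos -1: 'g' == 'g'
  Pos -2: 'n' == 'n'
  Pos -3: 'i' == 'i'
  Pos -4: 't' != 's' (stop)
LCS = "ing" (length 3)


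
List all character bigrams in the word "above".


Word: "above" (length 5)
Number of bigrams = 5 - 2 + 1 = 4
  Position 0: "ab"
  Position 1: "bo"
  Position 2: "ov"
  Position 3: "ve"
Bigrams = "ab", "bo", "ov", "ve"


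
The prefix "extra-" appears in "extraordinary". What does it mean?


Prefix: extra-
Example: extraordinary (extra- + ordinary)
Meaning = beyond


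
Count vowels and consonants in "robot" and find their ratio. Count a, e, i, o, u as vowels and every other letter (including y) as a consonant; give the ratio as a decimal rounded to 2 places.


Word: "robot"
Vowels (a,e,i,o,u): 2
Consonants: 3
Ratio = 2/3
= 0.67


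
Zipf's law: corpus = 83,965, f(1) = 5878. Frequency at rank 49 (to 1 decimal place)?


Zipf's law: f(r) = f(1) / r
f(1) = 5878
f(49) = 5878 / 49
= 120.0 occurrences


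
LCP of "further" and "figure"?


Word 1: "further"
Word 2: "figure"
Comparing from start:
  Pos 0: 'f' == 'f'
  Pos 1: 'u' != 'i' (stop)
LCP = "f" (length 1)


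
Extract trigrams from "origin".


Word: "origin" (length 6)
Number of trigrams = 6 - 3 + 1 = 4
  Position 0: "ori"
  Position 1: "rig"
  Position 2: "igi"
  Position 3: "gin"
Trigrams = "ori", "rig", "igi", "gin"


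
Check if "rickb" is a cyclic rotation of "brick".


Word: "brick", Candidate: "rickb"
Method: check if candidate is substring of word+word
"brickbrick" contains "rickb"? Yes
Is rotation = Yes


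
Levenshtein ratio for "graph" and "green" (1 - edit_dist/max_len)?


Word 1: "graph" (length 5)
Word 2: "green" (length 5)
One optimal edit sequence:
  1. keep 'g'
  2. keep 'r'
  3. substitute 'a' -> 'e'  (+1)
  4. substitute 'p' -> 'e'  (+1)
  5. substitute 'h' -> 'n'  (+1)
Edit distance = 3
Max length = max(5, 5) = 5
Similarity = 1 - 3/5
= 0.4000


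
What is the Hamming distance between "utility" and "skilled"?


Comparing character by character (same length = 7):
  Pos 0: 'u' vs 's' !=
  Pos 1: 't' vs 'k' !=
  Pos 2: 'i' vs 'i' =
  Pos 3: 'l' vs 'l' =
  Pos 4: 'i' vs 'l' !=
  Pos 5: 't' vs 'e' !=
  Pos 6: 'y' vs 'd' !=
Hamming distance = 5


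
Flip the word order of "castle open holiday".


Original: "castle open holiday"
Words (1..n): castle | open | holiday
Reversed (n..1): holiday | open | castle
Result = "holiday open castle"


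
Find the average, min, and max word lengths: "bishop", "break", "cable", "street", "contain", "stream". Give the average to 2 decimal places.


Lengths: "bishop"=6, "break"=5, "cable"=5, "street"=6, "contain"=7, "stream"=6
Sum = 35, Count = 6
Average = 35/6 = 5.83
= avg=5.83, min=5, max=7


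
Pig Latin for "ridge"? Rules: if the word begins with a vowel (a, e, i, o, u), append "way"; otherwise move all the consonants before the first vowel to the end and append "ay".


Word: "ridge"
Starts with consonant(s) → move to end, add 'ay'
Consonant cluster: "r"
Pig Latin = "idgeray"


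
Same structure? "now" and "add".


Pattern of "now": [0, 1, 2]
Pattern of "add": [0, 1, 1]
Patterns do not match
Same pattern = No


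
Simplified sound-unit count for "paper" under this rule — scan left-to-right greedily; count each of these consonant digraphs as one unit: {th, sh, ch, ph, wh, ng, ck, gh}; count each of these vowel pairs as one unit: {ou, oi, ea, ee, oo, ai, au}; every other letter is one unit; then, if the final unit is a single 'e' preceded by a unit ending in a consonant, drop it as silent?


Word: "paper" (5 letters)
Left-to-right scan:
  [1] 'p' (letter)
  [2] 'a' (letter)
  [3] 'p' (letter)
  [4] 'e' (letter)
  [5] 'r' (letter)
Units from scan: 5
Sound units = 5 units


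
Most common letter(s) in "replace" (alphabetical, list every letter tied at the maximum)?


Word: "replace"
Letter counts:
  'a': 1
  'c': 1
  'e': 2
  'l': 1
  'p': 1
  'r': 1
Maximum count = 2
Most frequent = 'e' (2 times each)


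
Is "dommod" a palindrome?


Word: "dommod"
Reversed: "dommod"
Forward == Backward? dommod == dommod
Palindrome = Yes


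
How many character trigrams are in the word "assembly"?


Word: "assembly" (length 8)
Number of 3-grams = length - 3 + 1 = 8 - 3 + 1
= 6


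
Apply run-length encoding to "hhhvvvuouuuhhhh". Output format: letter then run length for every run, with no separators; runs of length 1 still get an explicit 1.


String: "hhhvvvuouuuhhhh"
Scanning for consecutive runs:
  'h' x 3
  'v' x 3
  'u' x 1
  'o' x 1
  'u' x 3
  'h' x 4
RLE = "h3v3u1o1u3h4"


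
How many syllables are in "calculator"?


Word: "calculator"
Syllable breakdown: cal / cu / la / tor
Counting: 4 parts
= 4 syllables


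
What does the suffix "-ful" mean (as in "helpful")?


Suffix: -ful
Example: helpful = help + -ful
Meaning = full of


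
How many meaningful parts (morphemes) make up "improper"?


Word: "improper"
Morphemes: im- / proper
Each morpheme carries meaning
= 2 morphemes


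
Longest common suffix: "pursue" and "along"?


Word 1: "pursue"
Word 2: "along"
Comparing from end:
  Pos -1: 'e' != 'g' (stop)
LCS = "" (length 0)


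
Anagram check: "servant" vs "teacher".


Word 1: "servant" → sorted: aenrstv
Word 2: "teacher" → sorted: aceehrt
Same letters? aenrstv != aceehrt
Anagram = No


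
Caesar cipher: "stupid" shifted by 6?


Word: "stupid"
Shift: 6
Each letter → (letter + shift) mod 26:
  's' (18) + 6 = 24 → 'y'
  't' (19) + 6 = 25 → 'z'
  'u' (20) + 6 = 0 → 'a'
  'p' (15) + 6 = 21 → 'v'
  'i' (8) + 6 = 14 → 'o'
  'd' (3) + 6 = 9 → 'j'
Result = "yzavoj"


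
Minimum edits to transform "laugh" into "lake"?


Word 1: "laugh" (length 5)
Word 2: "lake" (length 4)
One optimal edit sequence (insert/delete/substitute each cost 1):
  1. keep 'l'
  2. keep 'a'
  3. delete 'u'  (+1)
  4. substitute 'g' -> 'k'  (+1)
  5. substitute 'h' -> 'e'  (+1)
Total edit operations: 3
Edit distance = 3


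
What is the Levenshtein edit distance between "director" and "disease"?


Word 1: "director" (length 8)
Word 2: "disease" (length 7)
One optimal edit sequence (insert/delete/substitute each cost 1):
  1. keep 'd'
  2. keep 'i'
  3. substitute 'r' -> 's'  (+1)
  4. keep 'e'
  5. delete 'c'  (+1)
  6. substitute 't' -> 'a'  (+1)
  7. substitute 'o' -> 's'  (+1)
  8. substitute 'r' -> 'e'  (+1)
Total edit operations: 5
Edit distance = 5


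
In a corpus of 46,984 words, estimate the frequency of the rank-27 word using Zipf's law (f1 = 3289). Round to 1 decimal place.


Zipf's law: f(r) = f(1) / r
f(1) = 3289
f(27) = 3289 / 27
= 121.8 occurrences


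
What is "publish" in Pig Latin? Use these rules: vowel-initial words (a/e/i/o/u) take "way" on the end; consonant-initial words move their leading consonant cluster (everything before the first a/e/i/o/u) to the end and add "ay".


Word: "publish"
Starts with consonant(s) → move to end, add 'ay'
Consonant cluster: "p"
Pig Latin = "ublishpay"


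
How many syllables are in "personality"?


Word: "personality"
Syllable breakdown: per · son · al · i · ty
Counting: 5 parts
= 5 syllables


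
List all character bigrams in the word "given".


Word: "given" (length 5)
Number of bigrams = 5 - 2 + 1 = 4
  Position 0: "gi"
  Position 1: "iv"
  Position 2: "ve"
  Position 3: "en"
Bigrams = "gi", "iv", "ve", "en"


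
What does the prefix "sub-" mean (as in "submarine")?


Prefix: sub-
Example: submarine (sub- + marine)
Meaning = under / below


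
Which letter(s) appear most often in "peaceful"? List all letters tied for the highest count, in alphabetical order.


Word: "peaceful"
Letter counts:
  'a': 1
  'c': 1
  'e': 2
  'f': 1
  'l': 1
  'p': 1
  'u': 1
Maximum count = 2
Most frequent = 'e' (2 times each)


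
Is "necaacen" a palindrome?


Word: "necaacen"
Reversed: "necaacen"
Forward == Backward? necaacen == necaacen
Palindrome = Yes


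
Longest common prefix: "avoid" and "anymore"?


Word 1: "avoid"
Word 2: "anymore"
Comparing from start:
  Pos 0: 'a' == 'a'
  Pos 1: 'v' != 'n' (stop)
LCP = "a" (length 1)


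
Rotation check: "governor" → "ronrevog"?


Word: "governor", Candidate: "ronrevog"
Method: check if candidate is substring of word+word
"governorgovernor" contains "ronrevog"? No
Is rotation = No


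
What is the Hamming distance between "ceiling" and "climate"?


Comparing character by character (same length = 7):
  Pos 0: 'c' vs 'c' =
  Pos 1: 'e' vs 'l' !=
  Pos 2: 'i' vs 'i' =
  Pos 3: 'l' vs 'm' !=
  Pos 4: 'i' vs 'a' !=
  Pos 5: 'n' vs 't' !=
  Pos 6: 'g' vs 'e' !=
Hamming distance = 5


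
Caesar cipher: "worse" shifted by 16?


Word: "worse"
Shift: 16
Each letter → (letter + shift) mod 26:
  'w' (22) + 16 = 12 → 'm'
  'o' (14) + 16 = 4 → 'e'
  'r' (17) + 16 = 7 → 'h'
  's' (18) + 16 = 8 → 'i'
  'e' (4) + 16 = 20 → 'u'
Result = "mehiu"


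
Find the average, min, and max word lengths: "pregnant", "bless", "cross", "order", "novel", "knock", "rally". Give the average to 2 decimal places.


Lengths: "pregnant"=8, "bless"=5, "cross"=5, "order"=5, "novel"=5, "knock"=5, "rally"=5
Sum = 38, Count = 7
Average = 38/7 = 5.43
= avg=5.43, min=5, max=8


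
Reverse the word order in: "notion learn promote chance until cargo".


Original: "notion learn promote chance until cargo"
Words (1..n): notion | learn | promote | chance | until | cargo
Reversed (n..1): cargo | until | chance | promote | learn | notion
Result = "cargo until chance promote learn notion"


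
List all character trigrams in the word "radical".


Word: "radical" (length 7)
Number of trigrams = 7 - 3 + 1 = 5
  Position 0: "rad"
  Position 1: "adi"
  Position 2: "dic"
  Position 3: "ica"
  Position 4: "cal"
Trigrams = "rad", "adi", "dic", "ica", "cal"


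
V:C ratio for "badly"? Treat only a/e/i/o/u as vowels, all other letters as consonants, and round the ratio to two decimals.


Word: "badly"
Vowels (a,e,i,o,u): 1
Consonants: 4
Ratio = 1/4
= 0.25


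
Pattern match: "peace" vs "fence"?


Pattern of "peace": [0, 1, 2, 3, 1]
Pattern of "fence": [0, 1, 2, 3, 1]
Patterns match
Same pattern = Yes


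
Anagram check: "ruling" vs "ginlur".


Word 1: "ruling" → sorted: gilnru
Word 2: "ginlur" → sorted: gilnru
Same letters? gilnru == gilnru
Anagram = Yes


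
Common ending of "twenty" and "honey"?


Word 1: "twenty"
Word 2: "honey"
Comparing from end:
  Pos -1: 'y' == 'y'
  Pos -2: 't' != 'e' (stop)
LCS = "y" (length 1)


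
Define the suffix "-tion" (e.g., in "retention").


Suffix: -tion
As in: retention -> retain + -tion, with a spelling change
Meaning = act or process


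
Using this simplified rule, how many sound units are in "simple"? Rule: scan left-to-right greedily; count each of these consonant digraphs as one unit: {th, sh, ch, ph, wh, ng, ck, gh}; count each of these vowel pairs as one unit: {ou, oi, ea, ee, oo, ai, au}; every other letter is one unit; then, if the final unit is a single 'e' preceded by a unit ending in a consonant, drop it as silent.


Word: "simple" (6 letters)
Left-to-right scan:
  1. 's' (letter)
  2. 'i' (letter)
  3. 'm' (letter)
  4. 'p' (letter)
  5. 'l' (letter)
  6. 'e' (letter)
Units from scan: 6
Final unit is 'e' after a consonant -> drop as silent (-1)
Sound units = 5 units


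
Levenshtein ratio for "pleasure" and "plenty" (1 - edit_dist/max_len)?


Word 1: "pleasure" (length 8)
Word 2: "plenty" (length 6)
One optimal edit sequence:
  1. keep 'p'
  2. keep 'l'
  3. keep 'e'
  4. delete 'a'  (+1)
  5. delete 's'  (+1)
  6. substitute 'u' -> 'n'  (+1)
  7. substitute 'r' -> 't'  (+1)
  8. substitute 'e' -> 'y'  (+1)
Edit distance = 5
Max length = max(8, 6) = 8
Similarity = 1 - 5/8
= 0.3750


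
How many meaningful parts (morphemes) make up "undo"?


Word: "undo"
Morphemes: un- + do
Each morpheme carries meaning
= 2 morphemes


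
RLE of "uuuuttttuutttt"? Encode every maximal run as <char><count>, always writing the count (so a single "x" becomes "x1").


String: "uuuuttttuutttt"
Scanning for consecutive runs:
  'u' x 4
  't' x 4
  'u' x 2
  't' x 4
RLE = "u4t4u2t4"


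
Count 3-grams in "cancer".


Word: "cancer" (length 6)
Number of 3-grams = length - 3 + 1 = 6 - 3 + 1
= 4


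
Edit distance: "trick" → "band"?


Word 1: "trick" (length 5)
Word 2: "band" (length 4)
One optimal edit sequence (insert/delete/substitute each cost 1):
  1. delete 't'  (+1)
  2. substitute 'r' -> 'b'  (+1)
  3. substitute 'i' -> 'a'  (+1)
  4. substitute 'c' -> 'n'  (+1)
  5. substitute 'k' -> 'd'  (+1)
Total edit operations: 5
Edit distance = 5


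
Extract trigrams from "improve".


Word: "improve" (length 7)
Number of trigrams = 7 - 3 + 1 = 5
  Position 0: "imp"
  Position 1: "mpr"
  Position 2: "pro"
  Position 3: "rov"
  Position 4: "ove"
Trigrams = "imp", "mpr", "pro", "rov", "ove"


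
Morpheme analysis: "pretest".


Word: "pretest"
Morphemes: pre- + test
Each morpheme carries meaning
= 2 morphemes


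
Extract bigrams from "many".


Word: "many" (length 4)
Number of bigrams = 4 - 2 + 1 = 3
  Position 0: "ma"
  Position 1: "an"
  Position 2: "ny"
Bigrams = "ma", "an", "ny"


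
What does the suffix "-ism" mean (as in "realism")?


Suffix: -ism
As in: realism -> real + -ism
Meaning = belief / practice


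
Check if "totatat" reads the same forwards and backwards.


Word: "totatat"
Reversed: "tatatot"
Forward == Backward? totatat != tatatot
Palindrome = No


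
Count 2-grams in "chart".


Word: "chart" (length 5)
Number of 2-grams = length - 2 + 1 = 5 - 2 + 1
= 4


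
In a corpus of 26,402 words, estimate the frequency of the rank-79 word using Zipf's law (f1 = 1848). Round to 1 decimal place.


Zipf's law: f(r) = f(1) / r
f(1) = 1848
f(79) = 1848 / 79
= 23.4 occurrences


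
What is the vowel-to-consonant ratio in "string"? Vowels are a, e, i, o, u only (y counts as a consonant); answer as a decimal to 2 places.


Word: "string"
Vowels (a,e,i,o,u): 1
Consonants: 5
Ratio = 1/5
= 0.20


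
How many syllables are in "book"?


Word: "book"
Syllable breakdown: book
Counting: 1 part
= 1 syllable


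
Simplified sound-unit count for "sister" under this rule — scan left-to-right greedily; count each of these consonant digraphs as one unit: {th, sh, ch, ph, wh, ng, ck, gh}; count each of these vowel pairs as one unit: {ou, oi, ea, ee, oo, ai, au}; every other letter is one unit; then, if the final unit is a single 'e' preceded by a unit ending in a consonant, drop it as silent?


Word: "sister" (6 letters)
Left-to-right scan:
  1. 's' (letter)
  2. 'i' (letter)
  3. 's' (letter)
  4. 't' (letter)
  5. 'e' (letter)
  6. 'r' (letter)
Units from scan: 6
Sound units = 6 units


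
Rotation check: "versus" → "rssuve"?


Word: "versus", Candidate: "rssuve"
Method: check if candidate is substring of word+word
"versusversus" contains "rssuve"? No
Is rotation = No


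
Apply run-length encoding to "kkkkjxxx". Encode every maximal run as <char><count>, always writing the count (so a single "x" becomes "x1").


String: "kkkkjxxx"
Scanning for consecutive runs:
  'k' x 4
  'j' x 1
  'x' x 3
RLE = "k4j1x3"


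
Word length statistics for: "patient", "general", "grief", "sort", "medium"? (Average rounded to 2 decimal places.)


Lengths: "patient"=7, "general"=7, "grief"=5, "sort"=4, "medium"=6
Sum = 29, Count = 5
Average = 29/5 = 5.80
= avg=5.80, min=4, max=7


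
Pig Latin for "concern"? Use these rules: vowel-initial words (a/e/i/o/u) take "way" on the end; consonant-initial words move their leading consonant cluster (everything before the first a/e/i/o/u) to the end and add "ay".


Word: "concern"
Starts with consonant(s) → move to end, add 'ay'
Consonant cluster: "c"
Pig Latin = "oncerncay"


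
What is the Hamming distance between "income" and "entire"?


Comparing character by character (same length = 6):
  Pos 0: 'i' vs 'e' !=
  Pos 1: 'n' vs 'n' =
  Pos 2: 'c' vs 't' !=
  Pos 3: 'o' vs 'i' !=
  Pos 4: 'm' vs 'r' !=
  Pos 5: 'e' vs 'e' =
Hamming distance = 4


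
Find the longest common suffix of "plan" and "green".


Word 1: "plan"
Word 2: "green"
Comparing from end:
  Pos -1: 'n' == 'n'
  Pos -2: 'a' != 'e' (stop)
LCS = "n" (length 1)


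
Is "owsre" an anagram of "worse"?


Word 1: "worse" → sorted: eorsw
Word 2: "owsre" → sorted: eorsw
Same letters? eorsw == eorsw
Anagram = Yes


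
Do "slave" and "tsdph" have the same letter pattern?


Pattern of "slave": [0, 1, 2, 3, 4]
Pattern of "tsdph": [0, 1, 2, 3, 4]
Patterns match
Same pattern = Yes
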